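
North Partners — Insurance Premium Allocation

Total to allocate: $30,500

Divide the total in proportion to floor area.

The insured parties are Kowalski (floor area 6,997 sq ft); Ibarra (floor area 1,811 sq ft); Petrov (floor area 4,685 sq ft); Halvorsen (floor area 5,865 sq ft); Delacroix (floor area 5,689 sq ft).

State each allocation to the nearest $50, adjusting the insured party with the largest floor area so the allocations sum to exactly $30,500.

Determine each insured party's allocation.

Sum of floor area: 6,997 + 1,811 + 4,685 + 5,865 + 5,689 = 25,047.
Pro-rata amounts: Kowalski 8,520.32; Ibarra 2,205.27; Petrov 5,704.97; Halvorsen 7,141.87; Delacroix 6,927.56.
Rounded to nearest $50: Kowalski $8,500; Ibarra $2,200; Petrov $5,700; Halvorsen $7,150; Delacroix $6,950. Sum = $30,500.
Sum already equals the total — no adjustment.

Kowalski: $8,500; Ibarra: $2,200; Petrov: $5,700; Halvorsen: $7,150; Delacroix: $6,950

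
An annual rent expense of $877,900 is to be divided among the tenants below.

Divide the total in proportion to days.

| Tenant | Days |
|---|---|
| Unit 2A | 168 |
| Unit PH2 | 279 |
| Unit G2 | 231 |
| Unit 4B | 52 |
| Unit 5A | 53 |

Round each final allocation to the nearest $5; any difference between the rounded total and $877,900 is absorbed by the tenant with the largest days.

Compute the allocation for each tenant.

Unit 2A: $188,360; Unit PH2: $312,820; Unit G2: $258,995; Unit 4B: $58,300; Unit 5A: $59,425

Sum of days: 783.
Raw shares: Unit 2A 168/783 × $877,900 = 188,361.69; Unit PH2 279/783 × $877,900 = 312,814.94; Unit G2 231/783 × $877,900 = 258,997.32; Unit 4B 52/783 × $877,900 = 58,302.43; Unit 5A 53/783 × $877,900 = 59,423.63.
After rounding ($5): Unit 2A $188,360; Unit PH2 $312,815; Unit G2 $258,995; Unit 4B $58,300; Unit 5A $59,425. Sum = $877,895.
Difference $877,900 − $877,895 = +$5 applied to largest days (Unit PH2): Unit PH2 becomes $312,820.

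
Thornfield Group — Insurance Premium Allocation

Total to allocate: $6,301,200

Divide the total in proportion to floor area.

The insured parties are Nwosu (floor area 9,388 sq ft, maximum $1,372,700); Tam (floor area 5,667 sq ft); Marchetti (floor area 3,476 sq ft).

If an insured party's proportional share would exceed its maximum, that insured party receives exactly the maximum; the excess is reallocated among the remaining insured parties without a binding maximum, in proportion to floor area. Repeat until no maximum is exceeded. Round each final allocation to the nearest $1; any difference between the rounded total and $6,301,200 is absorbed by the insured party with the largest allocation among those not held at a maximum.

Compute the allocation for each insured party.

Floor area total: 18,531.
Pro-rata shares before constraints: Nwosu 3,192,254.36; Tam 1,926,981.84; Marchetti 1,181,963.80.
Held at cap: Nwosu ($1,372,700); balance $4,928,500 reallocated over remaining floor area 9,143.
Remaining shares: Tam 3,054,775.18 → $3,054,775; Marchetti 1,873,724.82 → $1,873,725.

Nwosu: $1,372,700; Tam: $3,054,775; Marchetti: $1,873,725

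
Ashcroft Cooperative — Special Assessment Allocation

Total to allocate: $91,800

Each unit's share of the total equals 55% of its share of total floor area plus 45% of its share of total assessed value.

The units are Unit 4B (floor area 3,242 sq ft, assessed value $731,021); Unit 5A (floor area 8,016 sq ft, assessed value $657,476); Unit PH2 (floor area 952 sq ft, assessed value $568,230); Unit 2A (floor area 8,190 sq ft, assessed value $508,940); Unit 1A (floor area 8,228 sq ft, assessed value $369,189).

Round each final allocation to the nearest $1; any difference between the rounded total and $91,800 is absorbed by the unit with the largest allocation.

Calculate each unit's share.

Unit 4B: $16,370 | Unit 5A: $23,719 | Unit PH2: $9,959 | Unit 2A: $21,861 | Unit 1A: $19,891

Floor area total 28,628; assessed value total 2,834,856.
Composite weights (55% floor area + 45% assessed value): Unit 4B 0.1783; Unit 5A 0.2584; Unit PH2 0.1085; Unit 2A 0.2381; Unit 1A 0.2167.
Pro-rata amounts: Unit 4B 16,370.34; Unit 5A 23,718.33; Unit PH2 9,959.35; Unit 2A 21,860.72; Unit 1A 19,891.26.
Rounded to nearest $1: Unit 4B $16,370; Unit 5A $23,718; Unit PH2 $9,959; Unit 2A $21,861; Unit 1A $19,891. Sum = $91,799.
Difference $91,800 − $91,799 = +$1 applied to largest allocation (Unit 5A): Unit 5A becomes $23,719.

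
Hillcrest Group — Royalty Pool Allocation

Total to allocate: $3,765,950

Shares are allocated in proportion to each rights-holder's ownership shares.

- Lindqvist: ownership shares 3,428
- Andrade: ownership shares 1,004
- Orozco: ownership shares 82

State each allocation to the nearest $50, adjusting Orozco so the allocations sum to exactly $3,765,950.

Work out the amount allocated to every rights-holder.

Lindqvist: $2,859,900 | Andrade: $837,600 | Orozco: $68,450

Sum of ownership shares: 4,514.
Raw shares: Lindqvist 3,428/4,514 × $3,765,950 = 2,859,919.49; Andrade 1,004/4,514 × $3,765,950 = 837,619.36; Orozco 82/4,514 × $3,765,950 = 68,411.14.
After rounding ($50): Lindqvist $2,859,900; Andrade $837,600; Orozco $68,400. Sum = $3,765,900.
Difference $3,765,950 − $3,765,900 = +$50 applied to Orozco: Orozco becomes $68,450.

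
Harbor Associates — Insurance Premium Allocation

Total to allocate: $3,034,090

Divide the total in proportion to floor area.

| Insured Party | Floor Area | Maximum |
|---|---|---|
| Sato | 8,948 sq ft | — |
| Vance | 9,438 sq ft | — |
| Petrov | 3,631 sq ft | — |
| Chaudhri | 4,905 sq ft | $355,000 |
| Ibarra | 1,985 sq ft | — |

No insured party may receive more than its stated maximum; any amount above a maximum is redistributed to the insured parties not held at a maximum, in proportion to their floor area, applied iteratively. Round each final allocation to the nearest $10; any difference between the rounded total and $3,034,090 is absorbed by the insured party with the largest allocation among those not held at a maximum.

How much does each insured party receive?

Floor area total: 28,907.
Unconstrained shares: Sato 939,185.57; Vance 990,616.16; Petrov 381,111.18; Chaudhri 514,830.71; Ibarra 208,346.37.
Cap binds for Chaudhri ($355,000); remaining pool $2,679,090 reallocated over remaining floor area 24,002.
Remaining shares: Sato 998,770.82 → $998,770; Vance 1,053,464.35 → $1,053,460; Petrov 405,290.22 → $405,290; Ibarra 221,564.61 → $221,560.
Rounding difference +$10 applied to Vance → $1,053,470.

Sato: $998,770 · Vance: $1,053,470 · Petrov: $405,290 · Chaudhri: $355,000 · Ibarra: $221,560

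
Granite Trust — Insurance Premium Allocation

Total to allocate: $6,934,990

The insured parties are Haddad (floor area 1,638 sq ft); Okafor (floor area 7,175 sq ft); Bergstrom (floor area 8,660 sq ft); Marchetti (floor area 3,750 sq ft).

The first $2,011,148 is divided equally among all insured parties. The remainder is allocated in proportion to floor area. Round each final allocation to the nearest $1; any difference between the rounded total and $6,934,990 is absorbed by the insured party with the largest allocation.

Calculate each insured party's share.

Haddad: $882,811 · Okafor: $2,167,423 · Bergstrom: $2,511,950 · Marchetti: $1,372,806

$2,011,148 shared equally gives $502,787 per insured party.
Remainder $4,923,842 by floor area (total 21,223): Haddad 380,024.18 → $380,024; Okafor 1,664,635.84 → $1,664,636; Bergstrom 2,009,163.25 → $2,009,163; Marchetti 870,018.73 → $870,019.
Totals: Haddad $502,787 + $380,024 = $882,811; Okafor $502,787 + $1,664,636 = $2,167,423; Bergstrom $502,787 + $2,009,163 = $2,511,950; Marchetti $502,787 + $870,019 = $1,372,806.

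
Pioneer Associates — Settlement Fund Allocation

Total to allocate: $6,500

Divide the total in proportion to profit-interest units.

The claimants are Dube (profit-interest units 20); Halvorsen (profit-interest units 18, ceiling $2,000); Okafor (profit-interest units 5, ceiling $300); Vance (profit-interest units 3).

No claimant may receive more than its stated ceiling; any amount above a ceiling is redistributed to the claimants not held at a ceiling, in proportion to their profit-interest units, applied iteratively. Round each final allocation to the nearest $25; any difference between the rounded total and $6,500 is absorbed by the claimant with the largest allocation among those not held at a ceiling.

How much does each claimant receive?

Total profit-interest units = 46.
Proportional shares (ignoring caps): Dube 2,826.09; Halvorsen 2,543.48; Okafor 706.52; Vance 423.91.
Held at cap: Halvorsen ($2,000), Okafor ($300); balance $4,200 reallocated over remaining profit-interest units 23.
Shares after redistribution: Dube 3,652.17 → $3,650; Vance 547.83 → $550.

Dube: $3,650 | Halvorsen: $2,000 | Okafor: $300 | Vance: $550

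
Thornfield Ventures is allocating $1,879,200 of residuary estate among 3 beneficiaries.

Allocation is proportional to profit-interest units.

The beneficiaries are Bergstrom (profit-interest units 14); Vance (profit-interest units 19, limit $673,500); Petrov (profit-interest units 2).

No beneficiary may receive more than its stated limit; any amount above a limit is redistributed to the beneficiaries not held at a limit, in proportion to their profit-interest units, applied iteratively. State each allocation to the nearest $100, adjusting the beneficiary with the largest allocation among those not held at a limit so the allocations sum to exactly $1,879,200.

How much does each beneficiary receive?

Combined profit-interest units = 35.
Pro-rata shares before constraints: Bergstrom 751,680.00; Vance 1,020,137.14; Petrov 107,382.86.
Cap binds for Vance ($673,500); residual $1,205,700 reallocated over remaining profit-interest units 16.
Redistributed shares: Bergstrom 1,054,987.50 → $1,055,000; Petrov 150,712.50 → $150,700.

Bergstrom: $1,055,000 · Vance: $673,500 · Petrov: $150,700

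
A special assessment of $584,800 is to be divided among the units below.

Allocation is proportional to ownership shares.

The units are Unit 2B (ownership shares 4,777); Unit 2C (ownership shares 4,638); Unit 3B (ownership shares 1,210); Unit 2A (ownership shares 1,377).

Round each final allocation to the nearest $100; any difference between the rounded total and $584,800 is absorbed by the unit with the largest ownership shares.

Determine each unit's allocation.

Unit 2B: $232,700 | Unit 2C: $226,000 | Unit 3B: $59,000 | Unit 2A: $67,100

Total ownership shares = 12,002.
Raw shares: Unit 2B 4,777/12,002 × $584,800 = 232,760.34; Unit 2C 4,638/12,002 × $584,800 = 225,987.54; Unit 3B 1,210/12,002 × $584,800 = 58,957.51; Unit 2A 1,377/12,002 × $584,800 = 67,094.62.
At nearest $100: Unit 2B $232,800; Unit 2C $226,000; Unit 3B $59,000; Unit 2A $67,100. Sum = $584,900.
Difference $584,800 − $584,900 = −$100 applied to largest ownership shares (Unit 2B): Unit 2B becomes $232,700.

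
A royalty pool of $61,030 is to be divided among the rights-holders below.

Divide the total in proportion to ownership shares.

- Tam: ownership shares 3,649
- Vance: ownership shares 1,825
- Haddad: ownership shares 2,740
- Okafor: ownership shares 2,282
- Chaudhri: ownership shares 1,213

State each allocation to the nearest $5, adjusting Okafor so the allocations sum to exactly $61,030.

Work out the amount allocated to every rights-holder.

Total ownership shares = 11,709.
Unrounded shares: Tam 3,649/11,709 × $61,030 = 19,019.43; Vance 1,825/11,709 × $61,030 = 9,512.32; Haddad 2,740/11,709 × $61,030 = 14,281.51; Okafor 2,282/11,709 × $61,030 = 11,894.31; Chaudhri 1,213/11,709 × $61,030 = 6,322.43.
At nearest $5: Tam $19,020; Vance $9,510; Haddad $14,280; Okafor $11,895; Chaudhri $6,320. Sum = $61,025.
Difference $61,030 − $61,025 = +$5 applied to Okafor: Okafor becomes $11,900.

Tam: $19,020 | Vance: $9,510 | Haddad: $14,280 | Okafor: $11,900 | Chaudhri: $6,320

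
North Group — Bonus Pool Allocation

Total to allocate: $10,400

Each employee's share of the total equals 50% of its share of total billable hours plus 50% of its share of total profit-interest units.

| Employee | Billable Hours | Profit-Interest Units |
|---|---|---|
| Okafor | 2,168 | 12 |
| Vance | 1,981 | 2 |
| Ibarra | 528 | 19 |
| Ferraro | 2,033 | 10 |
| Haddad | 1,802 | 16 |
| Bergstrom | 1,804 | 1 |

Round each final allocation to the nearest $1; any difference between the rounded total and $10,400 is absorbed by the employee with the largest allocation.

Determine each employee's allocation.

Okafor: $2,133 · Vance: $1,172 · Ibarra: $1,913 · Ferraro: $1,891 · Haddad: $2,295 · Bergstrom: $996

Totals — billable hours 10,316, profit-interest units 60.
Combined weights (50% billable hours + 50% profit-interest units): Okafor 0.2051; Vance 0.1127; Ibarra 0.1839; Ferraro 0.1819; Haddad 0.2207; Bergstrom 0.0958.
Pro-rata amounts: Okafor 2,132.83; Vance 1,171.90; Ibarra 1,912.82; Ferraro 1,891.44; Haddad 2,295.00; Bergstrom 996.01.
At nearest $1: Okafor $2,133; Vance $1,172; Ibarra $1,913; Ferraro $1,891; Haddad $2,295; Bergstrom $996. Sum = $10,400.
Rounded total matches; no reconciliation needed.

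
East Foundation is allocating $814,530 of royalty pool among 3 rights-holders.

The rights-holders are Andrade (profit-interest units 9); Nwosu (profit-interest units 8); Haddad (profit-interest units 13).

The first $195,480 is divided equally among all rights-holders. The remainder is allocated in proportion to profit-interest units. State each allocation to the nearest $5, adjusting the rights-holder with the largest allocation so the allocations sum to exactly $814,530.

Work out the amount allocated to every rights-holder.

$195,480 shared equally gives $65,160 per rights-holder.
Remainder $619,050 by profit-interest units (total 30): Andrade 185,715.00 → $185,715; Nwosu 165,080.00 → $165,080; Haddad 268,255.00 → $268,255.
Totals: Andrade $65,160 + $185,715 = $250,875; Nwosu $65,160 + $165,080 = $230,240; Haddad $65,160 + $268,255 = $333,415.

Andrade: $250,875 · Nwosu: $230,240 · Haddad: $333,415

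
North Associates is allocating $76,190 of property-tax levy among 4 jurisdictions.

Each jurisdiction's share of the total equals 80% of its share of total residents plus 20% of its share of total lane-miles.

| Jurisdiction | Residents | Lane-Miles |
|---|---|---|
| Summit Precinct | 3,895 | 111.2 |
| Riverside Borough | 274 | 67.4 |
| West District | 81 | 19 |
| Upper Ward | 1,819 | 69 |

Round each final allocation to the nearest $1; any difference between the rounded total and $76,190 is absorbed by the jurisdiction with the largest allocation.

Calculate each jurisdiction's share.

Residents total 6,069; lane-miles total 266.6.
Composite weights (80% residents + 20% lane-miles): Summit Precinct 0.5968; Riverside Borough 0.0867; West District 0.0249; Upper Ward 0.2915.
Unrounded shares: Summit Precinct 45,473.98; Riverside Borough 6,604.20; West District 1,899.48; Upper Ward 22,212.35.
At nearest $1: Summit Precinct $45,474; Riverside Borough $6,604; West District $1,899; Upper Ward $22,212. Sum = $76,189.
Difference $76,190 − $76,189 = +$1 applied to largest allocation (Summit Precinct): Summit Precinct becomes $45,475.

Summit Precinct: $45,475 · Riverside Borough: $6,604 · West District: $1,899 · Upper Ward: $22,212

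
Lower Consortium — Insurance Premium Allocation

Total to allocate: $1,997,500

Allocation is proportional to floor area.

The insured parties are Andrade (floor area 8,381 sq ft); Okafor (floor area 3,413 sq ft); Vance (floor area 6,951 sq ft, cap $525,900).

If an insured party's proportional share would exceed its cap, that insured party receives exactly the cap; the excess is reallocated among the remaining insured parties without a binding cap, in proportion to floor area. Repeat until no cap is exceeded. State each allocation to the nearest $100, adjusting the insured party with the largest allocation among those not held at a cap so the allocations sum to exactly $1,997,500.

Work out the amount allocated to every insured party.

Andrade: $1,045,700; Okafor: $425,900; Vance: $525,900

Sum of floor area: 18,745.
Unconstrained shares: Andrade 893,094.03; Okafor 363,695.25; Vance 740,710.72.
Held at cap: Vance ($525,900); balance $1,471,600 reallocated over remaining floor area 11,794.
Remaining shares: Andrade 1,045,741.87 → $1,045,700; Okafor 425,858.13 → $425,900.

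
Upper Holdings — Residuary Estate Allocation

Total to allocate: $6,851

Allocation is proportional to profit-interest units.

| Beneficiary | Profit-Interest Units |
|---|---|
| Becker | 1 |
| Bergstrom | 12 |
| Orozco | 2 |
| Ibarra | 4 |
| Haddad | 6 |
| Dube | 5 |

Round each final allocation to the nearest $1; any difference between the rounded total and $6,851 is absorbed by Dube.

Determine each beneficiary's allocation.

Combined profit-interest units = 30.
Proportional shares: Becker 1/30 × $6,851 = 228.37; Bergstrom 12/30 × $6,851 = 2,740.40; Orozco 2/30 × $6,851 = 456.73; Ibarra 4/30 × $6,851 = 913.47; Haddad 6/30 × $6,851 = 1,370.20; Dube 5/30 × $6,851 = 1,141.83.
At nearest $1: Becker $228; Bergstrom $2,740; Orozco $457; Ibarra $913; Haddad $1,370; Dube $1,142. Sum = $6,850.
Difference $6,851 − $6,850 = +$1 applied to Dube: Dube becomes $1,143.

Becker: $228; Bergstrom: $2,740; Orozco: $457; Ibarra: $913; Haddad: $1,370; Dube: $1,143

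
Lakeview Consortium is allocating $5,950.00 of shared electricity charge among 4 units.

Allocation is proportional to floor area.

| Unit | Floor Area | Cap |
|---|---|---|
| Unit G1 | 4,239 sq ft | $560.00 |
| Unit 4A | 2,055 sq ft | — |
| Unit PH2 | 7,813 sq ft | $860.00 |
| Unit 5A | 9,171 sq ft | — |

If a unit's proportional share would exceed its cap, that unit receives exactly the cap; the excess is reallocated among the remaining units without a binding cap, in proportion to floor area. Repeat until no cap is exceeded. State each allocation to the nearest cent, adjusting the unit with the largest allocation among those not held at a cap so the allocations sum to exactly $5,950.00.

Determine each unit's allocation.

Floor area total: 23,278.
Proportional shares (ignoring caps): Unit G1 1,083.5145; Unit 4A 525.2706; Unit PH2 1,997.0509; Unit 5A 2,344.1640.
Cap binds for Unit G1 ($560.00), Unit PH2 ($860.00); residual $4,530.00 reallocated over remaining floor area 11,226.
Redistributed shares: Unit 4A 829.2491 → $829.25; Unit 5A 3,700.7509 → $3,700.75.

Unit G1: $560.00 | Unit 4A: $829.25 | Unit PH2: $860.00 | Unit 5A: $3,700.75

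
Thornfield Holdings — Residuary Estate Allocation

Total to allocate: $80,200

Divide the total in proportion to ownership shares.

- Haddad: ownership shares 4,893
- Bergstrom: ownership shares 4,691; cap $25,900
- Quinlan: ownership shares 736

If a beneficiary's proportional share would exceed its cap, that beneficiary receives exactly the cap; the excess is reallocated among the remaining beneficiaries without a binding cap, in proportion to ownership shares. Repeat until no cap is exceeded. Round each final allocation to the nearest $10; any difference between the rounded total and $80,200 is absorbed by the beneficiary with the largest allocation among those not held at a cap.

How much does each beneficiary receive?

Ownership shares total: 10,320.
Proportional shares (ignoring caps): Haddad 38,025.06; Bergstrom 36,455.25; Quinlan 5,719.69.
Capped: Bergstrom ($25,900); balance $54,300 reallocated over remaining ownership shares 5,629.
Shares after redistribution: Haddad 47,200.20 → $47,200; Quinlan 7,099.80 → $7,100.

Haddad: $47,200 · Bergstrom: $25,900 · Quinlan: $7,100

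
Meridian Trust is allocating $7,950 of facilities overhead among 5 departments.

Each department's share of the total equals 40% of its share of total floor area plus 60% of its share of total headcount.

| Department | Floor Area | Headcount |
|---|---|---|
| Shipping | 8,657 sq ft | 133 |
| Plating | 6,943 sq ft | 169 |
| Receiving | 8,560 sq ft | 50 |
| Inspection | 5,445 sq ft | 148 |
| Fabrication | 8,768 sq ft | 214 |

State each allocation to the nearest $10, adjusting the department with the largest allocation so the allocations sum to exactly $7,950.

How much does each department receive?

Shipping: $1,610 | Plating: $1,700 | Receiving: $1,040 | Inspection: $1,440 | Fabrication: $2,160

Totals — floor area 38,373, headcount 714.
Composite weights (40% floor area + 60% headcount): Shipping 0.2020; Plating 0.2144; Receiving 0.1312; Inspection 0.1811; Fabrication 0.2712.
Pro-rata amounts: Shipping 1,605.94; Plating 1,704.41; Receiving 1,043.41; Inspection 1,439.97; Fabrication 2,156.27.
After rounding ($10): Shipping $1,610; Plating $1,700; Receiving $1,040; Inspection $1,440; Fabrication $2,160. Sum = $7,950.
No rounding difference to absorb.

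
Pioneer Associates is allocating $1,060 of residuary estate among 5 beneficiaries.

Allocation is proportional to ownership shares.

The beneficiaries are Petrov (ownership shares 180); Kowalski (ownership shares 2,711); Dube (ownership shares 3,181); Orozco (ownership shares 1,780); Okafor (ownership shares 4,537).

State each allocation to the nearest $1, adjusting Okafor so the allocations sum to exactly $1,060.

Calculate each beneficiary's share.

Combined ownership shares = 12,389.
Unrounded shares: Petrov 180/12,389 × $1,060 = 15.40; Kowalski 2,711/12,389 × $1,060 = 231.95; Dube 3,181/12,389 × $1,060 = 272.17; Orozco 1,780/12,389 × $1,060 = 152.30; Okafor 4,537/12,389 × $1,060 = 388.18.
At nearest $1: Petrov $15; Kowalski $232; Dube $272; Orozco $152; Okafor $388. Sum = $1,059.
Difference $1,060 − $1,059 = +$1 applied to Okafor: Okafor becomes $389.

Petrov: $15 | Kowalski: $232 | Dube: $272 | Orozco: $152 | Okafor: $389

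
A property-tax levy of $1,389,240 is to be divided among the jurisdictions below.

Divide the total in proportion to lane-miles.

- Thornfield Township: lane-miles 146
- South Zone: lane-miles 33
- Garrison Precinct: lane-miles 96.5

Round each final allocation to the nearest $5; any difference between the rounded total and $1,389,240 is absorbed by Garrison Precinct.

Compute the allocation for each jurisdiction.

Thornfield Township: $736,220 | South Zone: $166,405 | Garrison Precinct: $486,615

Total lane-miles = 275.5.
Pro-rata amounts: Thornfield Township 146/275.5 × $1,389,240 = 736,221.56; South Zone 33/275.5 × $1,389,240 = 166,406.24; Garrison Precinct 96.5/275.5 × $1,389,240 = 486,612.20.
At nearest $5: Thornfield Township $736,220; South Zone $166,405; Garrison Precinct $486,610. Sum = $1,389,235.
Difference $1,389,240 − $1,389,235 = +$5 applied to Garrison Precinct: Garrison Precinct becomes $486,615.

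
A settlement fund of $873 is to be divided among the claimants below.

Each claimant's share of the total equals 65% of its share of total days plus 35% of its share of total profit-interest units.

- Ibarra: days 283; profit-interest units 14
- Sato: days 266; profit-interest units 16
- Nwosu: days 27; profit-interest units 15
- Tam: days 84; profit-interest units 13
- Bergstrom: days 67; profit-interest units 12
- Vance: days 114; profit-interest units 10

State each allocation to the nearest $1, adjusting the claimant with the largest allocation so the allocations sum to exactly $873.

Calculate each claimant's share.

Totals — days 841, profit-interest units 80.
Combined weights (65% days + 35% profit-interest units): Ibarra 0.2800; Sato 0.2756; Nwosu 0.0865; Tam 0.1218; Bergstrom 0.1043; Vance 0.1319.
Raw shares: Ibarra 244.42; Sato 240.59; Nwosu 75.51; Tam 106.33; Bergstrom 91.04; Vance 115.11.
Rounded to nearest $1: Ibarra $244; Sato $241; Nwosu $76; Tam $106; Bergstrom $91; Vance $115. Sum = $873.
Sum already equals the total — no adjustment.

Ibarra: $244; Sato: $241; Nwosu: $76; Tam: $106; Bergstrom: $91; Vance: $115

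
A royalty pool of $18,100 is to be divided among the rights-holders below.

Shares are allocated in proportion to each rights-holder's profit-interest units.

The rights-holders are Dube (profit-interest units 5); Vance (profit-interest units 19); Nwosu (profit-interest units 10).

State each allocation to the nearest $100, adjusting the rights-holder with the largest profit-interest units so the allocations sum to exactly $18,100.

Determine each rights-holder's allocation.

Dube: $2,700 | Vance: $10,100 | Nwosu: $5,300

Combined profit-interest units = 5 + 19 + 10 = 34.
Unrounded shares: Dube 2,661.76; Vance 10,114.71; Nwosu 5,323.53.
At nearest $100: Dube $2,700; Vance $10,100; Nwosu $5,300. Sum = $18,100.
No rounding difference to absorb.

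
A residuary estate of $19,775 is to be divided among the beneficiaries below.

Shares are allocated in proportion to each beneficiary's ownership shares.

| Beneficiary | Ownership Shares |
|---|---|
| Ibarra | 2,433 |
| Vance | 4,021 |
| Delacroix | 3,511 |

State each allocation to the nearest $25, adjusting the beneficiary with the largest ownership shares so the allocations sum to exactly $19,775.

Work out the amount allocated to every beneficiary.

Sum of ownership shares: 2,433 + 4,021 + 3,511 = 9,965.
Proportional shares: Ibarra 4,828.16; Vance 7,979.46; Delacroix 6,967.39.
After rounding ($25): Ibarra $4,825; Vance $7,975; Delacroix $6,975. Sum = $19,775.
No rounding difference to absorb.

Ibarra: $4,825; Vance: $7,975; Delacroix: $6,975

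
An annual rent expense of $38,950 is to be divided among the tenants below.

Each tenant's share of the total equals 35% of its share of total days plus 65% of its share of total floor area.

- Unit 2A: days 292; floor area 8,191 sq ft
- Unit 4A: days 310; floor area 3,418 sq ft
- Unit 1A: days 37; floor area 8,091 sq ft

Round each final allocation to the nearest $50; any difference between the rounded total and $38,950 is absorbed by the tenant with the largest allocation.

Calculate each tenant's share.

Unit 2A: $16,750 | Unit 4A: $11,000 | Unit 1A: $11,200

Totals — days 639, floor area 19,700.
Combined weights (35% days + 65% floor area): Unit 2A 0.4302; Unit 4A 0.2826; Unit 1A 0.2872.
Unrounded shares: Unit 2A 16,756.24; Unit 4A 11,006.23; Unit 1A 11,187.53.
At nearest $50: Unit 2A $16,750; Unit 4A $11,000; Unit 1A $11,200. Sum = $38,950.
No rounding difference to absorb.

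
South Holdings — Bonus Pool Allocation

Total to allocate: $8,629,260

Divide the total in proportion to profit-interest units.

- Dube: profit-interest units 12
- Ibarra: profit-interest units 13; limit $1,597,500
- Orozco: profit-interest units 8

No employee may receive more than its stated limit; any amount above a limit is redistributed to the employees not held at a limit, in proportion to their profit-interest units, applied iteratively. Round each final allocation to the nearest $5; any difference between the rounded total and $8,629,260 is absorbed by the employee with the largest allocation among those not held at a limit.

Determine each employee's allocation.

Sum of profit-interest units: 33.
Pro-rata shares before constraints: Dube 3,137,912.73; Ibarra 3,399,405.45; Orozco 2,091,941.82.
Cap binds for Ibarra ($1,597,500); balance $7,031,760 reallocated over remaining profit-interest units 20.
Redistributed shares: Dube 4,219,056.00 → $4,219,055; Orozco 2,812,704.00 → $2,812,705.

Dube: $4,219,055 | Ibarra: $1,597,500 | Orozco: $2,812,705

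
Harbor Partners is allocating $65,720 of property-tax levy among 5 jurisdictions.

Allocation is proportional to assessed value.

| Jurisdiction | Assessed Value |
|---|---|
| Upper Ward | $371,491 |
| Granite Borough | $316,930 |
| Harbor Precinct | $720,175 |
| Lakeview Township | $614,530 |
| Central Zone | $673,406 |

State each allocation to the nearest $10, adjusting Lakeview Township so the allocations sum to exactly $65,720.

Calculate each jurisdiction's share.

Sum of assessed value: 2,696,532.
Unrounded shares: Upper Ward 371,491/2,696,532 × $65,720 = 9,054.00; Granite Borough 316,930/2,696,532 × $65,720 = 7,724.23; Harbor Precinct 720,175/2,696,532 × $65,720 = 17,552.14; Lakeview Township 614,530/2,696,532 × $65,720 = 14,977.35; Central Zone 673,406/2,696,532 × $65,720 = 16,412.28.
At nearest $10: Upper Ward $9,050; Granite Borough $7,720; Harbor Precinct $17,550; Lakeview Township $14,980; Central Zone $16,410. Sum = $65,710.
Difference $65,720 − $65,710 = +$10 applied to Lakeview Township: Lakeview Township becomes $14,990.

Upper Ward: $9,050 · Granite Borough: $7,720 · Harbor Precinct: $17,550 · Lakeview Township: $14,990 · Central Zone: $16,410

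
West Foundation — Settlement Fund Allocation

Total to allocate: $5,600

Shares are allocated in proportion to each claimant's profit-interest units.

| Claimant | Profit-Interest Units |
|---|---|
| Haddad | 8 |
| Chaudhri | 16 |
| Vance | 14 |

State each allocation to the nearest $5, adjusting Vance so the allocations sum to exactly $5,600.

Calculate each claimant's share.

Profit-interest units total: 38.
Pro-rata amounts: Haddad 8/38 × $5,600 = 1,178.95; Chaudhri 16/38 × $5,600 = 2,357.89; Vance 14/38 × $5,600 = 2,063.16.
After rounding ($5): Haddad $1,180; Chaudhri $2,360; Vance $2,065. Sum = $5,605.
Difference $5,600 − $5,605 = −$5 applied to Vance: Vance becomes $2,060.

Haddad: $1,180; Chaudhri: $2,360; Vance: $2,060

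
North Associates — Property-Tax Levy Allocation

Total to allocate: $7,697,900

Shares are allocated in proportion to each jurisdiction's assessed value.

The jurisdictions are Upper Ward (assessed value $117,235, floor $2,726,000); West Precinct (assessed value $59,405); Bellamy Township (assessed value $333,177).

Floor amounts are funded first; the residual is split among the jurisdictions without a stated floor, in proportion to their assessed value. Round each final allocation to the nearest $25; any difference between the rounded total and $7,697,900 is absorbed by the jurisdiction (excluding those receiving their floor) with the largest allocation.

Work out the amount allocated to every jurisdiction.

Guaranteed amounts: Upper Ward $2,726,000. Residual $4,971,900.
Residual split over remaining assessed value 392,582: West Precinct 752,341.47 → $752,350; Bellamy Township 4,219,558.53 → $4,219,550.

Upper Ward: $2,726,000; West Precinct: $752,350; Bellamy Township: $4,219,550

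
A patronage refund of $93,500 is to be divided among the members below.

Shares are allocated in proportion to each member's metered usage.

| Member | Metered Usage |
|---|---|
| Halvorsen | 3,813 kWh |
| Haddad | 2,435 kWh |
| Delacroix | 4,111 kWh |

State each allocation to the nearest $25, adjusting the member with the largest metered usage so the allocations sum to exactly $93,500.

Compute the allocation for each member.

Halvorsen: $34,425 | Haddad: $21,975 | Delacroix: $37,100

Sum of metered usage: 3,813 + 2,435 + 4,111 = 10,359.
Raw shares: Halvorsen 34,416.02; Haddad 21,978.23; Delacroix 37,105.75.
At nearest $25: Halvorsen $34,425; Haddad $21,975; Delacroix $37,100. Sum = $93,500.
Sum already equals the total — no adjustment.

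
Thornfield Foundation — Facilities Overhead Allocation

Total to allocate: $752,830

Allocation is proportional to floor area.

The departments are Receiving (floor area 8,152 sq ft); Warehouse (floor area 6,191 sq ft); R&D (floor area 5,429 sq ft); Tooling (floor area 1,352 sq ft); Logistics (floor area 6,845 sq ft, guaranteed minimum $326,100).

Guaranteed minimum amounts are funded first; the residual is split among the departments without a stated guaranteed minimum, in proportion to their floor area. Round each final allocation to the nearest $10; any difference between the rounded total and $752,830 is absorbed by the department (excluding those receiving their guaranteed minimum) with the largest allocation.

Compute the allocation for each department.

Minimums first: Logistics $326,100. Remaining pool $426,730.
Remaining pool split over remaining floor area 21,124: Receiving 164,680.12 → $164,680; Warehouse 125,065.59 → $125,070; R&D 109,672.28 → $109,670; Tooling 27,312.01 → $27,310.

Receiving: $164,680 · Warehouse: $125,070 · R&D: $109,670 · Tooling: $27,310 · Logistics: $326,100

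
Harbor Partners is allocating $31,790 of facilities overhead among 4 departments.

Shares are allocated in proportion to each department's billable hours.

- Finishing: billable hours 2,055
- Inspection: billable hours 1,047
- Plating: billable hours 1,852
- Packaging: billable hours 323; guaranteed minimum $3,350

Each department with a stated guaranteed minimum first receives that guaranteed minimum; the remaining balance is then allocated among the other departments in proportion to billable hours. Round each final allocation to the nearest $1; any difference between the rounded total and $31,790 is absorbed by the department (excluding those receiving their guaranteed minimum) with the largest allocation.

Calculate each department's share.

Fund the minimums — Packaging $3,350. Residual $28,440.
Residual split over remaining billable hours 4,954: Finishing 11,797.38 → $11,797; Inspection 6,010.63 → $6,011; Plating 10,631.99 → $10,632.

Finishing: $11,797; Inspection: $6,011; Plating: $10,632; Packaging: $3,350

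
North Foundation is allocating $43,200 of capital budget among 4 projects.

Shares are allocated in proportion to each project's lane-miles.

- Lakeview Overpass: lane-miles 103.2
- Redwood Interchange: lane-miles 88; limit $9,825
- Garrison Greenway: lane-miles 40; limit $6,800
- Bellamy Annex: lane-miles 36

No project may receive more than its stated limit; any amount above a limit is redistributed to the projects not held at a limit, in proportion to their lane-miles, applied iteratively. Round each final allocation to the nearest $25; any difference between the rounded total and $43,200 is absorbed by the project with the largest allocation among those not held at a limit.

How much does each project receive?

Combined lane-miles = 267.2.
Unconstrained shares: Lakeview Overpass 16,685.03; Redwood Interchange 14,227.54; Garrison Greenway 6,467.07; Bellamy Annex 5,820.36.
Cap binds for Redwood Interchange ($9,825); remaining pool $33,375 reallocated over remaining lane-miles 179.2.
Cap binds for Garrison Greenway ($6,800); remaining pool $26,575 reallocated over remaining lane-miles 139.2.
Redistributed shares: Lakeview Overpass 19,702.16 → $19,700; Bellamy Annex 6,872.84 → $6,875.

Lakeview Overpass: $19,700; Redwood Interchange: $9,825; Garrison Greenway: $6,800; Bellamy Annex: $6,875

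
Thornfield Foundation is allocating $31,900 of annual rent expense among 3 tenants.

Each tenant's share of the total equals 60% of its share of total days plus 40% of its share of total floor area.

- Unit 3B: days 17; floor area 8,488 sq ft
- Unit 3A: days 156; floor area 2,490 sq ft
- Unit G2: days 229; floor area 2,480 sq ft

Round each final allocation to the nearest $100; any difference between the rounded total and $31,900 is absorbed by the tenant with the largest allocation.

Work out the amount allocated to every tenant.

Totals — days 402, floor area 13,458.
Blended shares (60% days + 40% floor area): Unit 3B 0.2777; Unit 3A 0.3068; Unit G2 0.4155.
Pro-rata amounts: Unit 3B 8,857.17; Unit 3A 9,788.32; Unit G2 13,254.51.
Rounded to nearest $100: Unit 3B $8,900; Unit 3A $9,800; Unit G2 $13,300. Sum = $32,000.
Difference $31,900 − $32,000 = −$100 applied to largest allocation (Unit G2): Unit G2 becomes $13,200.

Unit 3B: $8,900 | Unit 3A: $9,800 | Unit G2: $13,200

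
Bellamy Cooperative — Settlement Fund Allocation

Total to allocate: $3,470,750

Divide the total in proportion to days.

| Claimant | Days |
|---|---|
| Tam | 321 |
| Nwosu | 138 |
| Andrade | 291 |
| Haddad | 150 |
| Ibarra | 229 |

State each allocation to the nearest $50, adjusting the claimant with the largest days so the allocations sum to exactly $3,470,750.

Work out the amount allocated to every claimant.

Total days = 1,129.
Proportional shares: Tam 321/1,129 × $3,470,750 = 986,812.00; Nwosu 138/1,129 × $3,470,750 = 424,236.94; Andrade 291/1,129 × $3,470,750 = 894,586.58; Haddad 150/1,129 × $3,470,750 = 461,127.10; Ibarra 229/1,129 × $3,470,750 = 703,987.38.
After rounding ($50): Tam $986,800; Nwosu $424,250; Andrade $894,600; Haddad $461,150; Ibarra $704,000. Sum = $3,470,800.
Difference $3,470,750 − $3,470,800 = −$50 applied to largest days (Tam): Tam becomes $986,750.

Tam: $986,750; Nwosu: $424,250; Andrade: $894,600; Haddad: $461,150; Ibarra: $704,000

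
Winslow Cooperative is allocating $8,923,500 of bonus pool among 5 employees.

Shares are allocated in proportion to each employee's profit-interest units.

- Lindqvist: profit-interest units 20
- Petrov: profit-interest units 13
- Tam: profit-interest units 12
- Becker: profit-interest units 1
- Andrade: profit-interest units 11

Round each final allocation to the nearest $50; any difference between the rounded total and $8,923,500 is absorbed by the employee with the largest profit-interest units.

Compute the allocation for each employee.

Lindqvist: $3,131,000 | Petrov: $2,035,200 | Tam: $1,878,650 | Becker: $156,550 | Andrade: $1,722,100

Sum of profit-interest units: 57.
Proportional shares: Lindqvist 20/57 × $8,923,500 = 3,131,052.63; Petrov 13/57 × $8,923,500 = 2,035,184.21; Tam 12/57 × $8,923,500 = 1,878,631.58; Becker 1/57 × $8,923,500 = 156,552.63; Andrade 11/57 × $8,923,500 = 1,722,078.95.
After rounding ($50): Lindqvist $3,131,050; Petrov $2,035,200; Tam $1,878,650; Becker $156,550; Andrade $1,722,100. Sum = $8,923,550.
Difference $8,923,500 − $8,923,550 = −$50 applied to largest profit-interest units (Lindqvist): Lindqvist becomes $3,131,000.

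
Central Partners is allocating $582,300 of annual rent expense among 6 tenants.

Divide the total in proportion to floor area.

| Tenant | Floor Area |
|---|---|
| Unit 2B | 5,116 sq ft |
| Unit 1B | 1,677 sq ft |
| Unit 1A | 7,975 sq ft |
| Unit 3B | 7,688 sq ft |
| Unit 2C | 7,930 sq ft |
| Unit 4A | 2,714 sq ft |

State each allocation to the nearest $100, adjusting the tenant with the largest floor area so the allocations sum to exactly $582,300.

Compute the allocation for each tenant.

Unit 2B: $90,000 · Unit 1B: $29,500 · Unit 1A: $140,400 · Unit 3B: $135,200 · Unit 2C: $139,500 · Unit 4A: $47,700

Floor area total: 33,100.
Unrounded shares: Unit 2B 5,116/33,100 × $582,300 = 90,001.41; Unit 1B 1,677/33,100 × $582,300 = 29,502.03; Unit 1A 7,975/33,100 × $582,300 = 140,297.36; Unit 3B 7,688/33,100 × $582,300 = 135,248.41; Unit 2C 7,930/33,100 × $582,300 = 139,505.71; Unit 4A 2,714/33,100 × $582,300 = 47,745.08.
At nearest $100: Unit 2B $90,000; Unit 1B $29,500; Unit 1A $140,300; Unit 3B $135,200; Unit 2C $139,500; Unit 4A $47,700. Sum = $582,200.
Difference $582,300 − $582,200 = +$100 applied to largest floor area (Unit 1A): Unit 1A becomes $140,400.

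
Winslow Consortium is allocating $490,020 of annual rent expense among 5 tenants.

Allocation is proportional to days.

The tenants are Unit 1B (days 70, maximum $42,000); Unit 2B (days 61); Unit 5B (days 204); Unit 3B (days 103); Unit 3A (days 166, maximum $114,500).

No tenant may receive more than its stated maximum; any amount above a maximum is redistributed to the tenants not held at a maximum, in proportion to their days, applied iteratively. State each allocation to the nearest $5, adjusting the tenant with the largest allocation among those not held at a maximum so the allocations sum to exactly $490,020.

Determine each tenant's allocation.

Unit 1B: $42,000 · Unit 2B: $55,285 · Unit 5B: $184,885 · Unit 3B: $93,350 · Unit 3A: $114,500

Sum of days: 604.
Proportional shares (ignoring caps): Unit 1B 56,790.40; Unit 2B 49,488.77; Unit 5B 165,503.44; Unit 3B 83,563.01; Unit 3A 134,674.37.
Held at cap: Unit 1B ($42,000), Unit 3A ($114,500); balance $333,520 reallocated over remaining days 368.
Shares after redistribution: Unit 2B 55,284.57 → $55,285; Unit 5B 184,886.09 → $184,885; Unit 3B 93,349.35 → $93,350.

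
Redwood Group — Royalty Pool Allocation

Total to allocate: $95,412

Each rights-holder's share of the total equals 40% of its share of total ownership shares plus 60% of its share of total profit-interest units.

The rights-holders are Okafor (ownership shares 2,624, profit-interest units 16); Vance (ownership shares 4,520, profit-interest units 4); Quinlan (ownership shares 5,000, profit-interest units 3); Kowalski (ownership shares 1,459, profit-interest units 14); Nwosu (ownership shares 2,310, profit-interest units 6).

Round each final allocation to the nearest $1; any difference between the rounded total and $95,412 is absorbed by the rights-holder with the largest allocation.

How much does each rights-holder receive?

Okafor: $27,594 · Vance: $16,166 · Quinlan: $15,986 · Kowalski: $22,138 · Nwosu: $13,528

Totals — ownership shares 15,913, profit-interest units 43.
Combined weights (40% ownership shares + 60% profit-interest units): Okafor 0.2892; Vance 0.1694; Quinlan 0.1675; Kowalski 0.2320; Nwosu 0.1418.
Unrounded shares: Okafor 27,594.53; Vance 16,165.82; Quinlan 15,985.70; Kowalski 22,137.80; Nwosu 13,528.15.
At nearest $1: Okafor $27,595; Vance $16,166; Quinlan $15,986; Kowalski $22,138; Nwosu $13,528. Sum = $95,413.
Difference $95,412 − $95,413 = −$1 applied to largest allocation (Okafor): Okafor becomes $27,594.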